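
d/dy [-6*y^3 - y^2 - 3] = 2*y*(-9*y - 1)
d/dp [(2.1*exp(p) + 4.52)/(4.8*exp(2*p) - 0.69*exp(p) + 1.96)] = (-10.08*exp(2*p) - 43.392*exp(p) + 7.2348)*exp(p)/(23.04*exp(4*p) - 6.624*exp(3*p) + 19.2921*exp(2*p) - 2.7048*exp(p) + 3.8416)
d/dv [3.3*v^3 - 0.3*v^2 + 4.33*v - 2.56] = 9.9*v^2 - 0.6*v + 4.33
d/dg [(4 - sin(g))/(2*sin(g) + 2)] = -5*cos(g)/(2*(sin(g) + 1)^2)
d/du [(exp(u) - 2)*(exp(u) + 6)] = 2*(exp(u) + 2)*exp(u)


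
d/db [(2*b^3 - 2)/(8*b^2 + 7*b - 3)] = 2*(3*b^2*(8*b^2 + 7*b - 3) - (16*b + 7)*(b^3 - 1))/(8*b^2 + 7*b - 3)^2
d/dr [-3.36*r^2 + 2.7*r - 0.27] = 2.7 - 6.72*r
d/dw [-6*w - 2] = -6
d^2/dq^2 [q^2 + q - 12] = 2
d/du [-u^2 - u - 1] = -2*u - 1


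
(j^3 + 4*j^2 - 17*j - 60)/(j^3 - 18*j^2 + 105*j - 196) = (j^2 + 8*j + 15)/(j^2 - 14*j + 49)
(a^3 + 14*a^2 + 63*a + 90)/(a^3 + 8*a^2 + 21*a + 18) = (a^2 + 11*a + 30)/(a^2 + 5*a + 6)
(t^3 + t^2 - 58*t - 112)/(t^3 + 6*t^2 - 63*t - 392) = (t + 2)/(t + 7)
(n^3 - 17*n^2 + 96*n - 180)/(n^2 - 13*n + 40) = (n^2 - 12*n + 36)/(n - 8)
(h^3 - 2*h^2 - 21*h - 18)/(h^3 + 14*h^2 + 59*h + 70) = (h^3 - 2*h^2 - 21*h - 18)/(h^3 + 14*h^2 + 59*h + 70)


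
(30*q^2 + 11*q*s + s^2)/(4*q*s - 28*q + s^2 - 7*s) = (30*q^2 + 11*q*s + s^2)/(4*q*s - 28*q + s^2 - 7*s)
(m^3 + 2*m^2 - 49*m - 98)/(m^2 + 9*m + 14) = m - 7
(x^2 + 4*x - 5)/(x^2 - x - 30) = (x - 1)/(x - 6)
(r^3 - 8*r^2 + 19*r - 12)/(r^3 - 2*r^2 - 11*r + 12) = (r - 3)/(r + 3)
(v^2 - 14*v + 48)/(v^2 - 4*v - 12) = (v - 8)/(v + 2)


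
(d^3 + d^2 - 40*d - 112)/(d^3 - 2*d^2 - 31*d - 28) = (d + 4)/(d + 1)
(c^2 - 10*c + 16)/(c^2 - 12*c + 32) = (c - 2)/(c - 4)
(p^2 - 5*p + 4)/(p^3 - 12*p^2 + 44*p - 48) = (p - 1)/(p^2 - 8*p + 12)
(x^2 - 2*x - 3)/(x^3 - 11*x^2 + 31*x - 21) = (x + 1)/(x^2 - 8*x + 7)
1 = 1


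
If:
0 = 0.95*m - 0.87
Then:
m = 0.92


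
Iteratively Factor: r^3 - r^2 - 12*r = (r)*(r^2 - r - 12) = r*(r + 3)*(r - 4)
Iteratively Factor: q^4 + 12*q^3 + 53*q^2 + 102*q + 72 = (q + 4)*(q^3 + 8*q^2 + 21*q + 18) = (q + 2)*(q + 4)*(q^2 + 6*q + 9) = (q + 2)*(q + 3)*(q + 4)*(q + 3)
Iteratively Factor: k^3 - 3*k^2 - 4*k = (k + 1)*(k^2 - 4*k) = k*(k + 1)*(k - 4)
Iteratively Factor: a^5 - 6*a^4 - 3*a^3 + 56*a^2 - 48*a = (a - 4)*(a^4 - 2*a^3 - 11*a^2 + 12*a) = (a - 4)^2*(a^3 + 2*a^2 - 3*a) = a*(a - 4)^2*(a^2 + 2*a - 3) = a*(a - 4)^2*(a + 3)*(a - 1)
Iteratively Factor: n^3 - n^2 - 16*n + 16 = (n + 4)*(n^2 - 5*n + 4) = (n - 4)*(n + 4)*(n - 1)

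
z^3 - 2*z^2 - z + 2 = (z - 2)*(z - 1)*(z + 1)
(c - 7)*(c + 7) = c^2 - 49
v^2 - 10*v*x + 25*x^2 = (v - 5*x)^2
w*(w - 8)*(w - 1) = w^3 - 9*w^2 + 8*w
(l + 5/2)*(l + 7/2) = l^2 + 6*l + 35/4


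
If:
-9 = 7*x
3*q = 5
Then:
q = 5/3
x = -9/7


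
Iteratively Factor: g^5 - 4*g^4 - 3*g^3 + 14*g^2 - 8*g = (g)*(g^4 - 4*g^3 - 3*g^2 + 14*g - 8) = g*(g - 1)*(g^3 - 3*g^2 - 6*g + 8) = g*(g - 1)^2*(g^2 - 2*g - 8) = g*(g - 1)^2*(g + 2)*(g - 4)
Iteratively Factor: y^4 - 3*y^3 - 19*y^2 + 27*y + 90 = (y + 3)*(y^3 - 6*y^2 - y + 30) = (y - 5)*(y + 3)*(y^2 - y - 6) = (y - 5)*(y + 2)*(y + 3)*(y - 3)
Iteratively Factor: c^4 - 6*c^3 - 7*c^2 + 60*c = (c - 5)*(c^3 - c^2 - 12*c) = (c - 5)*(c - 4)*(c^2 + 3*c) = (c - 5)*(c - 4)*(c + 3)*(c)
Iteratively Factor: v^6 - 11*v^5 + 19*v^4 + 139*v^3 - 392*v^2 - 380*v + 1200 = (v + 2)*(v^5 - 13*v^4 + 45*v^3 + 49*v^2 - 490*v + 600) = (v - 5)*(v + 2)*(v^4 - 8*v^3 + 5*v^2 + 74*v - 120) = (v - 5)*(v - 4)*(v + 2)*(v^3 - 4*v^2 - 11*v + 30) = (v - 5)^2*(v - 4)*(v + 2)*(v^2 + v - 6) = (v - 5)^2*(v - 4)*(v - 2)*(v + 2)*(v + 3)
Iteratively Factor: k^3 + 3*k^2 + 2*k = (k)*(k^2 + 3*k + 2) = k*(k + 2)*(k + 1)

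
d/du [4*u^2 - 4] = 8*u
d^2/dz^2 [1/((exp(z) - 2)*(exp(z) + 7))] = (4*exp(3*z) + 15*exp(2*z) + 81*exp(z) + 70)*exp(z)/(exp(6*z) + 15*exp(5*z) + 33*exp(4*z) - 295*exp(3*z) - 462*exp(2*z) + 2940*exp(z) - 2744)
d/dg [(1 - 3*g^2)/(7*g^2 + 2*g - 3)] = 2*(-3*g^2 + 2*g - 1)/(49*g^4 + 28*g^3 - 38*g^2 - 12*g + 9)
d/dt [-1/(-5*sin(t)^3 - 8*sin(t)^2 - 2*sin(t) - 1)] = (-16*sin(t) + 15*cos(t)^2 - 17)*cos(t)/(5*sin(t)^3 + 8*sin(t)^2 + 2*sin(t) + 1)^2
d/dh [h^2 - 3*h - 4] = 2*h - 3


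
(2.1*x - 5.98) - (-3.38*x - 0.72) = 5.48*x - 5.26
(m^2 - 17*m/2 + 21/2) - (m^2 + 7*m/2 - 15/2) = 18 - 12*m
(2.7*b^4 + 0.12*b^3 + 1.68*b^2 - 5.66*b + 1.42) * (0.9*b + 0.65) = 2.43*b^5 + 1.863*b^4 + 1.59*b^3 - 4.002*b^2 - 2.401*b + 0.923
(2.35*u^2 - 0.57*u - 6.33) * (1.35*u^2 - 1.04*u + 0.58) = 3.1725*u^4 - 3.2135*u^3 - 6.5897*u^2 + 6.2526*u - 3.6714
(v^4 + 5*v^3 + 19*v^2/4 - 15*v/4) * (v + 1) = v^5 + 6*v^4 + 39*v^3/4 + v^2 - 15*v/4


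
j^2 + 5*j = j*(j + 5)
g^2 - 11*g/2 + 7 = (g - 7/2)*(g - 2)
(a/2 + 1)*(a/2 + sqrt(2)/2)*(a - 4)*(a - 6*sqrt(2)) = a^4/4 - 5*sqrt(2)*a^3/4 - a^3/2 - 5*a^2 + 5*sqrt(2)*a^2/2 + 6*a + 10*sqrt(2)*a + 24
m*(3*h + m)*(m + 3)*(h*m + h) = 3*h^2*m^3 + 12*h^2*m^2 + 9*h^2*m + h*m^4 + 4*h*m^3 + 3*h*m^2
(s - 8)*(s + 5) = s^2 - 3*s - 40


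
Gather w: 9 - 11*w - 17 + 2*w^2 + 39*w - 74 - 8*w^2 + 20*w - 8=-6*w^2 + 48*w - 90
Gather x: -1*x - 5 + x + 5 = 0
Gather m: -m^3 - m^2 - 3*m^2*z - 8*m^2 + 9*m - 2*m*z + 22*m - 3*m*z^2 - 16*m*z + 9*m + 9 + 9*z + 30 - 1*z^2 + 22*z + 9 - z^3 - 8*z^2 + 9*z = -m^3 + m^2*(-3*z - 9) + m*(-3*z^2 - 18*z + 40) - z^3 - 9*z^2 + 40*z + 48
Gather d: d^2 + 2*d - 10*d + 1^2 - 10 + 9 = d^2 - 8*d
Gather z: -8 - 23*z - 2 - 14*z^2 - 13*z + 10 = -14*z^2 - 36*z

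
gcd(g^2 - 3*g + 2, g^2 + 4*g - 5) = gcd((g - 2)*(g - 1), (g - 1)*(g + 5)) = g - 1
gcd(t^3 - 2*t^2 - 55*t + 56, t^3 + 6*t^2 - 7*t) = t^2 + 6*t - 7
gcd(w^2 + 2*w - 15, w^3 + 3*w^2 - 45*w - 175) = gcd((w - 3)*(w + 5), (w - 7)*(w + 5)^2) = w + 5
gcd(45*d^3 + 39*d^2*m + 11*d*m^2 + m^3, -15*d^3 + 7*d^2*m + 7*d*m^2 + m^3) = 15*d^2 + 8*d*m + m^2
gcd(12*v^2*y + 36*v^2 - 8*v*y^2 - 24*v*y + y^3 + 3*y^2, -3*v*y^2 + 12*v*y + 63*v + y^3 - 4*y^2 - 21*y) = y + 3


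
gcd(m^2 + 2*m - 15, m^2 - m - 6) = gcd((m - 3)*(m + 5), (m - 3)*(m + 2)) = m - 3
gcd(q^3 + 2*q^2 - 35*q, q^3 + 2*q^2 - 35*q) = q^3 + 2*q^2 - 35*q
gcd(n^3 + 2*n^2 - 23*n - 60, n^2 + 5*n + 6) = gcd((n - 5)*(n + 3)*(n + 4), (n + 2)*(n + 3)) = n + 3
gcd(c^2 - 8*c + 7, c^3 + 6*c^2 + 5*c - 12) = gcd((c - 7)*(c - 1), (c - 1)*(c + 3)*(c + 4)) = c - 1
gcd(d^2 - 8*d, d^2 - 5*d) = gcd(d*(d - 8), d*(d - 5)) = d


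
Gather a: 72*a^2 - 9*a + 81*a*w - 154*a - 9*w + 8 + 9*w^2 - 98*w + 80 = 72*a^2 + a*(81*w - 163) + 9*w^2 - 107*w + 88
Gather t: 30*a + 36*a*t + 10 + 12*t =30*a + t*(36*a + 12) + 10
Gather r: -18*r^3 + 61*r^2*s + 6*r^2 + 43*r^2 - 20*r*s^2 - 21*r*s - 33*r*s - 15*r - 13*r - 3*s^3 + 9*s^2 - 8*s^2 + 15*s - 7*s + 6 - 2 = -18*r^3 + r^2*(61*s + 49) + r*(-20*s^2 - 54*s - 28) - 3*s^3 + s^2 + 8*s + 4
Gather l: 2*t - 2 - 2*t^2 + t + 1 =-2*t^2 + 3*t - 1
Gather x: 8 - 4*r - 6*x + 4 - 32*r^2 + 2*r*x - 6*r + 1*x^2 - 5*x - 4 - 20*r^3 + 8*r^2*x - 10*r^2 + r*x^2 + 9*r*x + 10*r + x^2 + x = -20*r^3 - 42*r^2 + x^2*(r + 2) + x*(8*r^2 + 11*r - 10) + 8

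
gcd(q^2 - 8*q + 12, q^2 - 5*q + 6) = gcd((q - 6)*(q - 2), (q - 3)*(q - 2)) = q - 2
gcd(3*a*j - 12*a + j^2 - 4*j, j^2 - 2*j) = 1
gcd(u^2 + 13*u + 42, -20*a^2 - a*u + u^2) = 1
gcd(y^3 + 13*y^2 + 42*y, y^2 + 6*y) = y^2 + 6*y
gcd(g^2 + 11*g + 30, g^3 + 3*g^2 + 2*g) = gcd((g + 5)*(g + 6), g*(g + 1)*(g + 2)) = 1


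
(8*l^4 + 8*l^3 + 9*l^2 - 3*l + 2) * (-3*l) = -24*l^5 - 24*l^4 - 27*l^3 + 9*l^2 - 6*l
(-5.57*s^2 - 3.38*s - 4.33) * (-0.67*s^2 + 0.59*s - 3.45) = 3.7319*s^4 - 1.0217*s^3 + 20.1234*s^2 + 9.1063*s + 14.9385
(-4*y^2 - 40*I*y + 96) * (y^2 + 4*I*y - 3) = -4*y^4 - 56*I*y^3 + 268*y^2 + 504*I*y - 288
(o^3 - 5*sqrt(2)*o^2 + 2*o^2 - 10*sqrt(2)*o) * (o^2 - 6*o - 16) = o^5 - 5*sqrt(2)*o^4 - 4*o^4 - 28*o^3 + 20*sqrt(2)*o^3 - 32*o^2 + 140*sqrt(2)*o^2 + 160*sqrt(2)*o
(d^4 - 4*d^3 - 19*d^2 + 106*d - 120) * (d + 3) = d^5 - d^4 - 31*d^3 + 49*d^2 + 198*d - 360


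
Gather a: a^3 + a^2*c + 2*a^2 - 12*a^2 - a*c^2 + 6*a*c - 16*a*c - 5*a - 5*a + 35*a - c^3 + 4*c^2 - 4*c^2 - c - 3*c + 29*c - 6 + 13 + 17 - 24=a^3 + a^2*(c - 10) + a*(-c^2 - 10*c + 25) - c^3 + 25*c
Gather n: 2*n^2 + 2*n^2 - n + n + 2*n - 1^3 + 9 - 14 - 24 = 4*n^2 + 2*n - 30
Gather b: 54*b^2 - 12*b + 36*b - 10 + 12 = 54*b^2 + 24*b + 2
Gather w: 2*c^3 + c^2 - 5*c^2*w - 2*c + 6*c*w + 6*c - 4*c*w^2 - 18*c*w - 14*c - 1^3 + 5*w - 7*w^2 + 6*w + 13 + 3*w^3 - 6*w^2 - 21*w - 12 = 2*c^3 + c^2 - 10*c + 3*w^3 + w^2*(-4*c - 13) + w*(-5*c^2 - 12*c - 10)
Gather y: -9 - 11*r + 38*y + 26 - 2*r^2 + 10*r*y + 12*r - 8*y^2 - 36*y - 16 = -2*r^2 + r - 8*y^2 + y*(10*r + 2) + 1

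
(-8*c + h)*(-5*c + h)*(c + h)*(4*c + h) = 160*c^4 + 148*c^3*h - 21*c^2*h^2 - 8*c*h^3 + h^4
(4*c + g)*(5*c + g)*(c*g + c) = 20*c^3*g + 20*c^3 + 9*c^2*g^2 + 9*c^2*g + c*g^3 + c*g^2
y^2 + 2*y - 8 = (y - 2)*(y + 4)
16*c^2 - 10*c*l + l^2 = (-8*c + l)*(-2*c + l)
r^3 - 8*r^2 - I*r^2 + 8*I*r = r*(r - 8)*(r - I)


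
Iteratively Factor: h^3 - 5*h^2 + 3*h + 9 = (h + 1)*(h^2 - 6*h + 9) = (h - 3)*(h + 1)*(h - 3)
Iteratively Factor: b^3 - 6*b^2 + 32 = (b - 4)*(b^2 - 2*b - 8) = (b - 4)^2*(b + 2)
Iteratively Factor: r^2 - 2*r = (r)*(r - 2)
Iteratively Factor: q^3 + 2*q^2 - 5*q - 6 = (q + 1)*(q^2 + q - 6) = (q + 1)*(q + 3)*(q - 2)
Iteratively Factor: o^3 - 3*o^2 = (o)*(o^2 - 3*o) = o*(o - 3)*(o)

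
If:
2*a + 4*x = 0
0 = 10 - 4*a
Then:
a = 5/2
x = -5/4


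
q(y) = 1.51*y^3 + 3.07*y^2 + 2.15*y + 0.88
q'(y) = 4.53*y^2 + 6.14*y + 2.15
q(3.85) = 140.83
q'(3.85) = 92.93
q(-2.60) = -10.50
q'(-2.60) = 16.81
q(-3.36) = -28.96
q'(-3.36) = 32.66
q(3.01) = 76.35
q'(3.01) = 61.67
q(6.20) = 492.10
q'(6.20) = 214.35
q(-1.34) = -0.12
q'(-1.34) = 2.06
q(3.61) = 119.69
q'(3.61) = 83.35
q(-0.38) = 0.42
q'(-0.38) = 0.47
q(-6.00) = -227.66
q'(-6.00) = 128.39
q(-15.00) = -4436.87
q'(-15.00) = 929.30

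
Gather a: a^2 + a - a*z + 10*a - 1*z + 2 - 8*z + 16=a^2 + a*(11 - z) - 9*z + 18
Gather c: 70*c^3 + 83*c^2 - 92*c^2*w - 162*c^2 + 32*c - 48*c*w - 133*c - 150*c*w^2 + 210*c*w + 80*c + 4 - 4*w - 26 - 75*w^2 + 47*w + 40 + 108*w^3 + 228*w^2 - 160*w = 70*c^3 + c^2*(-92*w - 79) + c*(-150*w^2 + 162*w - 21) + 108*w^3 + 153*w^2 - 117*w + 18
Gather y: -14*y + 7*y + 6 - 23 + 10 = -7*y - 7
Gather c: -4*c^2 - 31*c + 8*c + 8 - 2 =-4*c^2 - 23*c + 6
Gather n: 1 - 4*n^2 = 1 - 4*n^2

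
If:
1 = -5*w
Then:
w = -1/5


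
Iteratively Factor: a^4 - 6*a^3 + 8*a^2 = (a)*(a^3 - 6*a^2 + 8*a) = a^2*(a^2 - 6*a + 8) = a^2*(a - 2)*(a - 4)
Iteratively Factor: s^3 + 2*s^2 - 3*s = (s)*(s^2 + 2*s - 3) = s*(s - 1)*(s + 3)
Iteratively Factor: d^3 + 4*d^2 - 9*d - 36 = (d - 3)*(d^2 + 7*d + 12) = (d - 3)*(d + 3)*(d + 4)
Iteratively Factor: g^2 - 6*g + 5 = (g - 1)*(g - 5)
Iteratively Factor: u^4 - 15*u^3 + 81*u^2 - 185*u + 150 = (u - 2)*(u^3 - 13*u^2 + 55*u - 75) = (u - 5)*(u - 2)*(u^2 - 8*u + 15) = (u - 5)^2*(u - 2)*(u - 3)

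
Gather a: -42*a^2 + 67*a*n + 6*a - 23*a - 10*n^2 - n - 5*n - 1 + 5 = -42*a^2 + a*(67*n - 17) - 10*n^2 - 6*n + 4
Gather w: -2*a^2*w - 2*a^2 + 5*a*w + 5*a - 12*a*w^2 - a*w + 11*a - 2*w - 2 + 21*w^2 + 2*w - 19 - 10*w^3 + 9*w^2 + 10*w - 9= -2*a^2 + 16*a - 10*w^3 + w^2*(30 - 12*a) + w*(-2*a^2 + 4*a + 10) - 30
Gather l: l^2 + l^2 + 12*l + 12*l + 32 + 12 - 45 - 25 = 2*l^2 + 24*l - 26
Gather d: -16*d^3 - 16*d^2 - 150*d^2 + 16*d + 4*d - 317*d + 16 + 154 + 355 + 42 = -16*d^3 - 166*d^2 - 297*d + 567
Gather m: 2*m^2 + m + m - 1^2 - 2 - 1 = 2*m^2 + 2*m - 4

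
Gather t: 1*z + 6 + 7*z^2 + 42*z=7*z^2 + 43*z + 6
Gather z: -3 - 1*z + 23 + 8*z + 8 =7*z + 28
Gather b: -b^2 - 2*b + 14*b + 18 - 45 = -b^2 + 12*b - 27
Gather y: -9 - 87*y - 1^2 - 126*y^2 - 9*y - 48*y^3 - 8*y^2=-48*y^3 - 134*y^2 - 96*y - 10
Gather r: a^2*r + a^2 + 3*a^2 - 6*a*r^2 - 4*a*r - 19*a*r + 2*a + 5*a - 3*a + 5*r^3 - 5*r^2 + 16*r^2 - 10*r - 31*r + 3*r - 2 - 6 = 4*a^2 + 4*a + 5*r^3 + r^2*(11 - 6*a) + r*(a^2 - 23*a - 38) - 8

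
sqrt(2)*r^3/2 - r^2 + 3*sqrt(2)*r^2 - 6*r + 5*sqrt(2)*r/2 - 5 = (r + 5)*(r - sqrt(2))*(sqrt(2)*r/2 + sqrt(2)/2)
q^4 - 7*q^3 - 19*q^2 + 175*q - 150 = (q - 6)*(q - 5)*(q - 1)*(q + 5)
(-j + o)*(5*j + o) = -5*j^2 + 4*j*o + o^2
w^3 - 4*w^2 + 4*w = w*(w - 2)^2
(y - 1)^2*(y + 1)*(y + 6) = y^4 + 5*y^3 - 7*y^2 - 5*y + 6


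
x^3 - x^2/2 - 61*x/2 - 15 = (x - 6)*(x + 1/2)*(x + 5)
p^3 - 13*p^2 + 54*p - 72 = (p - 6)*(p - 4)*(p - 3)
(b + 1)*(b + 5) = b^2 + 6*b + 5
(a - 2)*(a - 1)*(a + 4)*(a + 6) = a^4 + 7*a^3 - 4*a^2 - 52*a + 48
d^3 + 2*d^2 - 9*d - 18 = (d - 3)*(d + 2)*(d + 3)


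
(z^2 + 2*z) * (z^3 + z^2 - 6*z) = z^5 + 3*z^4 - 4*z^3 - 12*z^2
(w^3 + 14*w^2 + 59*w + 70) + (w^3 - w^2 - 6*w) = 2*w^3 + 13*w^2 + 53*w + 70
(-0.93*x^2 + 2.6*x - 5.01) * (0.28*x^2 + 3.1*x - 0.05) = -0.2604*x^4 - 2.155*x^3 + 6.7037*x^2 - 15.661*x + 0.2505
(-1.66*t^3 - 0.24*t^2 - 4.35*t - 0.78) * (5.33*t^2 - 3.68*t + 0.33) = -8.8478*t^5 + 4.8296*t^4 - 22.8501*t^3 + 11.7714*t^2 + 1.4349*t - 0.2574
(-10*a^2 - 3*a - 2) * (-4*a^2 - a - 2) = 40*a^4 + 22*a^3 + 31*a^2 + 8*a + 4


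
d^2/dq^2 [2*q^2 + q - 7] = 4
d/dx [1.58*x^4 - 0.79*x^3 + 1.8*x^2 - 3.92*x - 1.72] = 6.32*x^3 - 2.37*x^2 + 3.6*x - 3.92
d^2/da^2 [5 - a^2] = -2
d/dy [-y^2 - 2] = -2*y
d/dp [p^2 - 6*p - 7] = 2*p - 6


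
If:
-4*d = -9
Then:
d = 9/4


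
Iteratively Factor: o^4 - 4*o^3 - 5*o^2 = (o + 1)*(o^3 - 5*o^2) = o*(o + 1)*(o^2 - 5*o) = o^2*(o + 1)*(o - 5)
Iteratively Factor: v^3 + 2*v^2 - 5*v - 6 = (v + 3)*(v^2 - v - 2) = (v - 2)*(v + 3)*(v + 1)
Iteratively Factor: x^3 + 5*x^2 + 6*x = (x + 3)*(x^2 + 2*x) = (x + 2)*(x + 3)*(x)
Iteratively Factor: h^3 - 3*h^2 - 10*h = (h + 2)*(h^2 - 5*h) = h*(h + 2)*(h - 5)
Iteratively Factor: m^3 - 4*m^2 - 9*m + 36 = (m + 3)*(m^2 - 7*m + 12) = (m - 4)*(m + 3)*(m - 3)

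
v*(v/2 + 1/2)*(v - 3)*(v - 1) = v^4/2 - 3*v^3/2 - v^2/2 + 3*v/2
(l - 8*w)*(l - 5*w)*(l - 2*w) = l^3 - 15*l^2*w + 66*l*w^2 - 80*w^3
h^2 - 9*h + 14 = (h - 7)*(h - 2)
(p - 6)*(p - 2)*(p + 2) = p^3 - 6*p^2 - 4*p + 24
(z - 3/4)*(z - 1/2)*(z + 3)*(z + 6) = z^4 + 31*z^3/4 + 57*z^2/8 - 153*z/8 + 27/4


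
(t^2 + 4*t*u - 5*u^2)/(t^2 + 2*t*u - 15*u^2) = (t - u)/(t - 3*u)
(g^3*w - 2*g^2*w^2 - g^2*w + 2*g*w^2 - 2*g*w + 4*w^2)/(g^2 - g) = w*(g^3 - 2*g^2*w - g^2 + 2*g*w - 2*g + 4*w)/(g*(g - 1))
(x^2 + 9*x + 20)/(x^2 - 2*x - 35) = (x + 4)/(x - 7)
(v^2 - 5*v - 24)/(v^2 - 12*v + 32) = (v + 3)/(v - 4)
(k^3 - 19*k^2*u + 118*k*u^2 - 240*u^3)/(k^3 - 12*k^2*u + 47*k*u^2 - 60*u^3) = (k^2 - 14*k*u + 48*u^2)/(k^2 - 7*k*u + 12*u^2)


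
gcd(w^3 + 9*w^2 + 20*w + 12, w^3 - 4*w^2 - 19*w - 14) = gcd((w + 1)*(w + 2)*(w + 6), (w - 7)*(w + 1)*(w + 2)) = w^2 + 3*w + 2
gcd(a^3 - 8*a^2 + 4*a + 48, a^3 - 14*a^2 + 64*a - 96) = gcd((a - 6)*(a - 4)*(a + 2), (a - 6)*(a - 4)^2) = a^2 - 10*a + 24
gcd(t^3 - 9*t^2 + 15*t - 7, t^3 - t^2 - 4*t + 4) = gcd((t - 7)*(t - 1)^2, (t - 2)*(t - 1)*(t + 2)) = t - 1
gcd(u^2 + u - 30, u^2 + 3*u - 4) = 1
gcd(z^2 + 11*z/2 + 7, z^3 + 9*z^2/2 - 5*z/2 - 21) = z + 7/2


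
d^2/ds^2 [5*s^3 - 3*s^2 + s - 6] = 30*s - 6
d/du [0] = 0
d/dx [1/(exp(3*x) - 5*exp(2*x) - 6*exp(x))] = (-3*exp(2*x) + 10*exp(x) + 6)*exp(-x)/(-exp(2*x) + 5*exp(x) + 6)^2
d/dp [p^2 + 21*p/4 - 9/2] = 2*p + 21/4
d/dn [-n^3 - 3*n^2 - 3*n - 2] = -3*n^2 - 6*n - 3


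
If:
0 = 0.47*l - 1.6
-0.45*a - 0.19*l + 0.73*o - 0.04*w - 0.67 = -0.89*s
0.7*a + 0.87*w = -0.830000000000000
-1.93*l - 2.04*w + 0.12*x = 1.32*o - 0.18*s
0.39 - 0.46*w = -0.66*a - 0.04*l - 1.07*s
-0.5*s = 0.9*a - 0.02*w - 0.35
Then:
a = 1.80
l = 3.40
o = 5.99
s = -2.63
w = -2.40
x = 83.79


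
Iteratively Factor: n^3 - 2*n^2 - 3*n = (n + 1)*(n^2 - 3*n) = n*(n + 1)*(n - 3)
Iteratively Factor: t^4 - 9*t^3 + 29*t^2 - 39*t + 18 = (t - 1)*(t^3 - 8*t^2 + 21*t - 18) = (t - 3)*(t - 1)*(t^2 - 5*t + 6) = (t - 3)^2*(t - 1)*(t - 2)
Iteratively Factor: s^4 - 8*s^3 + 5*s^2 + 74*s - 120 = (s - 5)*(s^3 - 3*s^2 - 10*s + 24) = (s - 5)*(s + 3)*(s^2 - 6*s + 8) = (s - 5)*(s - 2)*(s + 3)*(s - 4)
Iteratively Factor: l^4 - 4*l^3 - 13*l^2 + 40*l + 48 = (l - 4)*(l^3 - 13*l - 12) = (l - 4)*(l + 1)*(l^2 - l - 12) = (l - 4)*(l + 1)*(l + 3)*(l - 4)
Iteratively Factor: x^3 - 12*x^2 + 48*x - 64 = (x - 4)*(x^2 - 8*x + 16) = (x - 4)^2*(x - 4)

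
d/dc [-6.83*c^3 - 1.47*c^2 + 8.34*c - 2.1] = -20.49*c^2 - 2.94*c + 8.34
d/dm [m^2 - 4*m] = 2*m - 4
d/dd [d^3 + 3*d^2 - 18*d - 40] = 3*d^2 + 6*d - 18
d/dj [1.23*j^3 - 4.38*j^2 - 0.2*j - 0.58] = 3.69*j^2 - 8.76*j - 0.2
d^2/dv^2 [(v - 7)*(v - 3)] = 2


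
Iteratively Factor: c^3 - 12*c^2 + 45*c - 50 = (c - 5)*(c^2 - 7*c + 10) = (c - 5)^2*(c - 2)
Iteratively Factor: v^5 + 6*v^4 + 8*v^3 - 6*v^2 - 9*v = (v + 3)*(v^4 + 3*v^3 - v^2 - 3*v) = v*(v + 3)*(v^3 + 3*v^2 - v - 3) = v*(v - 1)*(v + 3)*(v^2 + 4*v + 3) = v*(v - 1)*(v + 3)^2*(v + 1)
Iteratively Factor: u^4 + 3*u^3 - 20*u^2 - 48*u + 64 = (u + 4)*(u^3 - u^2 - 16*u + 16) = (u - 1)*(u + 4)*(u^2 - 16) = (u - 1)*(u + 4)^2*(u - 4)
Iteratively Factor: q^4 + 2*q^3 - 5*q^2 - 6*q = (q + 1)*(q^3 + q^2 - 6*q) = (q - 2)*(q + 1)*(q^2 + 3*q) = (q - 2)*(q + 1)*(q + 3)*(q)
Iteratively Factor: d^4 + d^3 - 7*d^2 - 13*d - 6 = (d + 1)*(d^3 - 7*d - 6) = (d + 1)*(d + 2)*(d^2 - 2*d - 3) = (d + 1)^2*(d + 2)*(d - 3)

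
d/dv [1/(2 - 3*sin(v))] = 3*cos(v)/(3*sin(v) - 2)^2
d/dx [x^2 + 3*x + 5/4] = 2*x + 3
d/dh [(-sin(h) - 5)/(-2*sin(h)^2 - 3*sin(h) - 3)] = (-20*sin(h) + cos(2*h) - 13)*cos(h)/(3*sin(h) - cos(2*h) + 4)^2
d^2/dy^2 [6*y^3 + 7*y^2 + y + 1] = 36*y + 14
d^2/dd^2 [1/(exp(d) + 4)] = (exp(d) - 4)*exp(d)/(exp(d) + 4)^3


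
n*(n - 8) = n^2 - 8*n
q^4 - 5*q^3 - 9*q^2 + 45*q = q*(q - 5)*(q - 3)*(q + 3)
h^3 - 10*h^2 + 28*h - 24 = (h - 6)*(h - 2)^2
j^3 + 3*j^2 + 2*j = j*(j + 1)*(j + 2)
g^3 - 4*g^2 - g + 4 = (g - 4)*(g - 1)*(g + 1)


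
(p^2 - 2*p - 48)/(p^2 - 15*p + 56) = (p + 6)/(p - 7)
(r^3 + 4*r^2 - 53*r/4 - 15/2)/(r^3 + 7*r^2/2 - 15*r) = (r + 1/2)/r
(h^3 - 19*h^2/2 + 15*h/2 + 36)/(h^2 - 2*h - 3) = (h^2 - 13*h/2 - 12)/(h + 1)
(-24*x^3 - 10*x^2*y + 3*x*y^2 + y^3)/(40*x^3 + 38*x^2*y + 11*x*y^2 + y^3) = (-3*x + y)/(5*x + y)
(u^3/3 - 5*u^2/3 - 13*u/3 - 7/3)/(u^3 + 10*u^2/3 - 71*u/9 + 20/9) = 3*(u^3 - 5*u^2 - 13*u - 7)/(9*u^3 + 30*u^2 - 71*u + 20)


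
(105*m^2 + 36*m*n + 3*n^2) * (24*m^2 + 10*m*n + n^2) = 2520*m^4 + 1914*m^3*n + 537*m^2*n^2 + 66*m*n^3 + 3*n^4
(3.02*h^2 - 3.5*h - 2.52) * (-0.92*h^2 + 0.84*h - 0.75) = -2.7784*h^4 + 5.7568*h^3 - 2.8866*h^2 + 0.5082*h + 1.89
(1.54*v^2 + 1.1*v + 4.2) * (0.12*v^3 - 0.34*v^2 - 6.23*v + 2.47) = 0.1848*v^5 - 0.3916*v^4 - 9.4642*v^3 - 4.4772*v^2 - 23.449*v + 10.374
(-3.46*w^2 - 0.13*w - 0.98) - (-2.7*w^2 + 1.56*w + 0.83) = -0.76*w^2 - 1.69*w - 1.81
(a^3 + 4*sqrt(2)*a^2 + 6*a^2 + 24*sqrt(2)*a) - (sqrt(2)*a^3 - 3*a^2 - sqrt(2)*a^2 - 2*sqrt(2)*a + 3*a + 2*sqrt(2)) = -sqrt(2)*a^3 + a^3 + 5*sqrt(2)*a^2 + 9*a^2 - 3*a + 26*sqrt(2)*a - 2*sqrt(2)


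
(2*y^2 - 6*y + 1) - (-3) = 2*y^2 - 6*y + 4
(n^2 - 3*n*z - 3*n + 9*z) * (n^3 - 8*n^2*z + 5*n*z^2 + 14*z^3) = n^5 - 11*n^4*z - 3*n^4 + 29*n^3*z^2 + 33*n^3*z - n^2*z^3 - 87*n^2*z^2 - 42*n*z^4 + 3*n*z^3 + 126*z^4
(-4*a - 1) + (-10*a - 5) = -14*a - 6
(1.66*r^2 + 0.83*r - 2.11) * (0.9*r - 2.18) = 1.494*r^3 - 2.8718*r^2 - 3.7084*r + 4.5998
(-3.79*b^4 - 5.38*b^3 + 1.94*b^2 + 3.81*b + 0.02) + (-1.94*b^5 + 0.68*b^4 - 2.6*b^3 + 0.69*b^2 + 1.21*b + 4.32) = -1.94*b^5 - 3.11*b^4 - 7.98*b^3 + 2.63*b^2 + 5.02*b + 4.34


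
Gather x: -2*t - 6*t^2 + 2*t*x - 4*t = -6*t^2 + 2*t*x - 6*t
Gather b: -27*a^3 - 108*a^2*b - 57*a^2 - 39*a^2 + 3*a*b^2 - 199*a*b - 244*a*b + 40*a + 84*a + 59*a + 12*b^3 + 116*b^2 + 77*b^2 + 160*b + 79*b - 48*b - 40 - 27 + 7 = -27*a^3 - 96*a^2 + 183*a + 12*b^3 + b^2*(3*a + 193) + b*(-108*a^2 - 443*a + 191) - 60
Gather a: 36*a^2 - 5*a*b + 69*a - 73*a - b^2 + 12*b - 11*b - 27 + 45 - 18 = 36*a^2 + a*(-5*b - 4) - b^2 + b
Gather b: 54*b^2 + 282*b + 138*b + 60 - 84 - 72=54*b^2 + 420*b - 96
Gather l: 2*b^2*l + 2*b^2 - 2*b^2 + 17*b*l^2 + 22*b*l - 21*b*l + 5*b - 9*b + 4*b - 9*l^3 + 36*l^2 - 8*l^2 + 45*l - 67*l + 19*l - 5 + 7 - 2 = -9*l^3 + l^2*(17*b + 28) + l*(2*b^2 + b - 3)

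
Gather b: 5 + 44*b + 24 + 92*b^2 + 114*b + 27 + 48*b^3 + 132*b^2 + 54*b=48*b^3 + 224*b^2 + 212*b + 56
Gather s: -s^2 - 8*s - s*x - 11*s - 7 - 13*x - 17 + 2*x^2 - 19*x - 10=-s^2 + s*(-x - 19) + 2*x^2 - 32*x - 34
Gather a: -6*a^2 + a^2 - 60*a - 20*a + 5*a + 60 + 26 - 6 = -5*a^2 - 75*a + 80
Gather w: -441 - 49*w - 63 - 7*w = -56*w - 504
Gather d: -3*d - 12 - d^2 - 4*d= -d^2 - 7*d - 12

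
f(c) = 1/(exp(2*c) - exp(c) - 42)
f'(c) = (-2*exp(2*c) + exp(c))/(exp(2*c) - exp(c) - 42)^2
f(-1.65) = -0.02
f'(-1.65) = 0.00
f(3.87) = 0.00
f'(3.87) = -0.00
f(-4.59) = -0.02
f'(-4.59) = 0.00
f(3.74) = 0.00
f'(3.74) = -0.00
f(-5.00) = -0.02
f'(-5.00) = 0.00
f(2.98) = 0.00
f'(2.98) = -0.01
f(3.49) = 0.00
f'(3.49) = -0.00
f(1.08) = -0.03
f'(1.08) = -0.01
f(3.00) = 0.00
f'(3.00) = -0.00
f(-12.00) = -0.02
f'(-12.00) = 0.00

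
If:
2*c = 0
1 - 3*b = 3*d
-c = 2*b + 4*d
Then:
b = 2/3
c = 0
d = -1/3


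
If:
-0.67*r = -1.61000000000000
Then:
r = 2.40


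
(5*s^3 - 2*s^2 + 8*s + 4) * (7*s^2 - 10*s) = 35*s^5 - 64*s^4 + 76*s^3 - 52*s^2 - 40*s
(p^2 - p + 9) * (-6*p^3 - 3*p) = -6*p^5 + 6*p^4 - 57*p^3 + 3*p^2 - 27*p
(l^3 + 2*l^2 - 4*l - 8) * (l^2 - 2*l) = l^5 - 8*l^3 + 16*l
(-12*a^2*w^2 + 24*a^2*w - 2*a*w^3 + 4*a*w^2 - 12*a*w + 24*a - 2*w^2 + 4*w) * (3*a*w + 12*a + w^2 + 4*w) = -36*a^3*w^3 - 72*a^3*w^2 + 288*a^3*w - 18*a^2*w^4 - 36*a^2*w^3 + 108*a^2*w^2 - 72*a^2*w + 288*a^2 - 2*a*w^5 - 4*a*w^4 - 2*a*w^3 - 36*a*w^2 + 144*a*w - 2*w^4 - 4*w^3 + 16*w^2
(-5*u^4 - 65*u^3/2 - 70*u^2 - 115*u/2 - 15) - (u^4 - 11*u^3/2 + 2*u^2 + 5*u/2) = -6*u^4 - 27*u^3 - 72*u^2 - 60*u - 15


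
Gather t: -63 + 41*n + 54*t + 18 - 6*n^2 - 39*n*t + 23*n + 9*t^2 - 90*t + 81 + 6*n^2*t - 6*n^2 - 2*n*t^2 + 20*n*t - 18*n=-12*n^2 + 46*n + t^2*(9 - 2*n) + t*(6*n^2 - 19*n - 36) + 36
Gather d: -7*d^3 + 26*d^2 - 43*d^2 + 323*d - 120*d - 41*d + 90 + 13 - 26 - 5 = -7*d^3 - 17*d^2 + 162*d + 72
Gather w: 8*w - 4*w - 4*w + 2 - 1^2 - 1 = 0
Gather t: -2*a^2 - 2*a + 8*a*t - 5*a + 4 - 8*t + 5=-2*a^2 - 7*a + t*(8*a - 8) + 9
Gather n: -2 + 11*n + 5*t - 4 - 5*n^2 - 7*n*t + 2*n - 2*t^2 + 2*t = -5*n^2 + n*(13 - 7*t) - 2*t^2 + 7*t - 6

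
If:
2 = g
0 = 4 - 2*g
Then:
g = 2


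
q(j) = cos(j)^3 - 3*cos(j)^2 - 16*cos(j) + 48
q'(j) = -3*sin(j)*cos(j)^2 + 6*sin(j)*cos(j) + 16*sin(j)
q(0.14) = 30.19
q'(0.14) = 2.65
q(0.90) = 37.14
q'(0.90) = 14.55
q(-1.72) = 50.31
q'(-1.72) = -14.87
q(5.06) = 42.24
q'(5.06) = -16.64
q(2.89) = 59.77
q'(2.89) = 1.84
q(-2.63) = 59.01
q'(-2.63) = -4.16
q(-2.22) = 56.36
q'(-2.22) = -8.98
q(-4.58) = 50.06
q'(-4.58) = 15.02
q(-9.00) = 59.33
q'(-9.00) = -3.31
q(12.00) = 32.96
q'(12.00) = -10.16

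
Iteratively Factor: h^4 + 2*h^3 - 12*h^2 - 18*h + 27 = (h + 3)*(h^3 - h^2 - 9*h + 9) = (h - 3)*(h + 3)*(h^2 + 2*h - 3) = (h - 3)*(h + 3)^2*(h - 1)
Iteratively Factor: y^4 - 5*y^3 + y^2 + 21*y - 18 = (y - 3)*(y^3 - 2*y^2 - 5*y + 6) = (y - 3)^2*(y^2 + y - 2) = (y - 3)^2*(y - 1)*(y + 2)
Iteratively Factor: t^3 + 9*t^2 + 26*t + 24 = (t + 3)*(t^2 + 6*t + 8) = (t + 3)*(t + 4)*(t + 2)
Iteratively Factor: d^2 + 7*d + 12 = (d + 3)*(d + 4)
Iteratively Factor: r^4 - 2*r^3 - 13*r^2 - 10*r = (r)*(r^3 - 2*r^2 - 13*r - 10) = r*(r + 2)*(r^2 - 4*r - 5) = r*(r + 1)*(r + 2)*(r - 5)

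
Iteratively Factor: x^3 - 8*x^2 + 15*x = (x - 5)*(x^2 - 3*x) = x*(x - 5)*(x - 3)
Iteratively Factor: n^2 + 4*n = (n + 4)*(n)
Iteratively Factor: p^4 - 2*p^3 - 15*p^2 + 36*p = (p + 4)*(p^3 - 6*p^2 + 9*p) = p*(p + 4)*(p^2 - 6*p + 9) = p*(p - 3)*(p + 4)*(p - 3)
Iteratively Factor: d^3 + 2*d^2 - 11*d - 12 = (d + 4)*(d^2 - 2*d - 3) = (d - 3)*(d + 4)*(d + 1)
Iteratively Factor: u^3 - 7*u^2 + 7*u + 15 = (u - 3)*(u^2 - 4*u - 5) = (u - 5)*(u - 3)*(u + 1)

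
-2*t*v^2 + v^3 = v^2*(-2*t + v)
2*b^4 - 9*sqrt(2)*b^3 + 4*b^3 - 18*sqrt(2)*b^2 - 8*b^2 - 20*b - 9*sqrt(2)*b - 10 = (b + 1)*(b - 5*sqrt(2))*(sqrt(2)*b + 1)*(sqrt(2)*b + sqrt(2))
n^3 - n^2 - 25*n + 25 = (n - 5)*(n - 1)*(n + 5)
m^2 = m^2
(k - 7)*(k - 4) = k^2 - 11*k + 28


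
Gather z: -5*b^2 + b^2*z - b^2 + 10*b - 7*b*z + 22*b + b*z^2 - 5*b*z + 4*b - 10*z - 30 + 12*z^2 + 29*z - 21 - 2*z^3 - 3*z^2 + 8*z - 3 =-6*b^2 + 36*b - 2*z^3 + z^2*(b + 9) + z*(b^2 - 12*b + 27) - 54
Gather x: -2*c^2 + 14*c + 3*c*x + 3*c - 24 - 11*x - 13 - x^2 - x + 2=-2*c^2 + 17*c - x^2 + x*(3*c - 12) - 35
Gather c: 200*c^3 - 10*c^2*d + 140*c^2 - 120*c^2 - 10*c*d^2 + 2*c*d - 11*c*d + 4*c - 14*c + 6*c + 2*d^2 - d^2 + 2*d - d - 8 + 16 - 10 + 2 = 200*c^3 + c^2*(20 - 10*d) + c*(-10*d^2 - 9*d - 4) + d^2 + d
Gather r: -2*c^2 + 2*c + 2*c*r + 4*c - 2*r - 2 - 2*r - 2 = -2*c^2 + 6*c + r*(2*c - 4) - 4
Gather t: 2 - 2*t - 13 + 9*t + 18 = 7*t + 7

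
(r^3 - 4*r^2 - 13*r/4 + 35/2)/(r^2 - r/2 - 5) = r - 7/2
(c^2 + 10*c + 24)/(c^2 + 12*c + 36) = (c + 4)/(c + 6)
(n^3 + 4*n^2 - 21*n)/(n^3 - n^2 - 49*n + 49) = n*(n - 3)/(n^2 - 8*n + 7)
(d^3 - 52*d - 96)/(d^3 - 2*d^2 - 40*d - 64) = (d + 6)/(d + 4)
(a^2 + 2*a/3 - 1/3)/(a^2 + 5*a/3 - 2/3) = (a + 1)/(a + 2)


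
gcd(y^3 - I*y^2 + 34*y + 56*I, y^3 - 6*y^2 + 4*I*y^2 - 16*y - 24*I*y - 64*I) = y + 4*I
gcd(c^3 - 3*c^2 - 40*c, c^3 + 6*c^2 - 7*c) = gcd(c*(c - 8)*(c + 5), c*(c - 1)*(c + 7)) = c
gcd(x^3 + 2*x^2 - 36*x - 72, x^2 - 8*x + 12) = x - 6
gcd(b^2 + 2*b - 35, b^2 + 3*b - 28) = b + 7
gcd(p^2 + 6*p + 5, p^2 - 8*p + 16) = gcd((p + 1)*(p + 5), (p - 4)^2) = 1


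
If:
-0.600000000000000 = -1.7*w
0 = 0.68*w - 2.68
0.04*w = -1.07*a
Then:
No Solution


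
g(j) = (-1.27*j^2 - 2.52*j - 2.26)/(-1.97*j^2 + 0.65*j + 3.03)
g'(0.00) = -0.67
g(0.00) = -0.75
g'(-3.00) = -0.03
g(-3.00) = 0.37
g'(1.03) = -11.35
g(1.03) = -3.85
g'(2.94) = -0.72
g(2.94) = 1.71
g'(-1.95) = 0.13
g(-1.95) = 0.38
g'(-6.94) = -0.02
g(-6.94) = 0.48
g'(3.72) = -0.31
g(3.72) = 1.34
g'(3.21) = -0.52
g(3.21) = 1.54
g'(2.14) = -3.22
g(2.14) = 2.93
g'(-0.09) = -0.54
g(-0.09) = -0.69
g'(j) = (-2.54*j - 2.52)/(-1.97*j^2 + 0.65*j + 3.03) + (3.94*j - 0.65)*(-1.27*j^2 - 2.52*j - 2.26)/(-1.97*j^2 + 0.65*j + 3.03)^2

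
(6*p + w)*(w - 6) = 6*p*w - 36*p + w^2 - 6*w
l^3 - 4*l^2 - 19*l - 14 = (l - 7)*(l + 1)*(l + 2)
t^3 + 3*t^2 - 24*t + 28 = (t - 2)^2*(t + 7)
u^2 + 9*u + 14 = (u + 2)*(u + 7)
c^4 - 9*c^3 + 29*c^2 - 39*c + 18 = (c - 3)^2*(c - 2)*(c - 1)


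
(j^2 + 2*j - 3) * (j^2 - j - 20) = j^4 + j^3 - 25*j^2 - 37*j + 60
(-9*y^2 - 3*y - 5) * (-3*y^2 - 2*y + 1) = 27*y^4 + 27*y^3 + 12*y^2 + 7*y - 5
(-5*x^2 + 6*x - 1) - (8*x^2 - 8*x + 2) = -13*x^2 + 14*x - 3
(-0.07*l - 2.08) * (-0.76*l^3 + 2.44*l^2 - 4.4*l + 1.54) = 0.0532*l^4 + 1.41*l^3 - 4.7672*l^2 + 9.0442*l - 3.2032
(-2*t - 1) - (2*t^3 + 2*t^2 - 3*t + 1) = -2*t^3 - 2*t^2 + t - 2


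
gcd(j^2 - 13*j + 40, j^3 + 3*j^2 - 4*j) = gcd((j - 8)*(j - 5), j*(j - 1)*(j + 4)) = 1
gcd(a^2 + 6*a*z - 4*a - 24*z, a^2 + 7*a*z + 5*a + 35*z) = 1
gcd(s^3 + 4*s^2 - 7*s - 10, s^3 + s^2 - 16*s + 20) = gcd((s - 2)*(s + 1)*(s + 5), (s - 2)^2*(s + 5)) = s^2 + 3*s - 10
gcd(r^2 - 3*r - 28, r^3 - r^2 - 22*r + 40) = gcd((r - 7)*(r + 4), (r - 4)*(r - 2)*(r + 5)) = 1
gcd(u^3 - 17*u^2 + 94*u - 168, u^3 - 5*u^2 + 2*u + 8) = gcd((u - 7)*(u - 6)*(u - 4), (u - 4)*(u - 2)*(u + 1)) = u - 4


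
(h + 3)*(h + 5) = h^2 + 8*h + 15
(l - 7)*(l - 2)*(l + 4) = l^3 - 5*l^2 - 22*l + 56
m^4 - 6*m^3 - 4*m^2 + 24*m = m*(m - 6)*(m - 2)*(m + 2)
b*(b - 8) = b^2 - 8*b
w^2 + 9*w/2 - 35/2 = (w - 5/2)*(w + 7)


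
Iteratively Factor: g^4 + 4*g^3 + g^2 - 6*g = (g + 3)*(g^3 + g^2 - 2*g) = (g + 2)*(g + 3)*(g^2 - g) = (g - 1)*(g + 2)*(g + 3)*(g)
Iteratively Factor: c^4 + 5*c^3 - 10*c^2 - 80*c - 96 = (c + 2)*(c^3 + 3*c^2 - 16*c - 48) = (c - 4)*(c + 2)*(c^2 + 7*c + 12) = (c - 4)*(c + 2)*(c + 3)*(c + 4)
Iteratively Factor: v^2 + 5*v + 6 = (v + 3)*(v + 2)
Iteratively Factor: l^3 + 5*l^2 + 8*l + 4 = (l + 2)*(l^2 + 3*l + 2) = (l + 1)*(l + 2)*(l + 2)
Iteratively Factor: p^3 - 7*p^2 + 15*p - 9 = (p - 3)*(p^2 - 4*p + 3) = (p - 3)^2*(p - 1)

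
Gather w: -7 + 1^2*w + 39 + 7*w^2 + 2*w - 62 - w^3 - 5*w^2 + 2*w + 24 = -w^3 + 2*w^2 + 5*w - 6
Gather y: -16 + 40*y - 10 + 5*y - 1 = 45*y - 27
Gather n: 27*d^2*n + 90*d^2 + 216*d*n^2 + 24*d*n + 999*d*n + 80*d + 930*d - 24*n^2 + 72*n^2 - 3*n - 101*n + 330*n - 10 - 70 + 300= 90*d^2 + 1010*d + n^2*(216*d + 48) + n*(27*d^2 + 1023*d + 226) + 220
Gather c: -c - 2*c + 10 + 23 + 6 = 39 - 3*c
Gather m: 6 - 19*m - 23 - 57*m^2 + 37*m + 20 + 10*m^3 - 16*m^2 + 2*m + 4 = 10*m^3 - 73*m^2 + 20*m + 7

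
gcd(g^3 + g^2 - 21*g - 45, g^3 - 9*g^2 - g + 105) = g^2 - 2*g - 15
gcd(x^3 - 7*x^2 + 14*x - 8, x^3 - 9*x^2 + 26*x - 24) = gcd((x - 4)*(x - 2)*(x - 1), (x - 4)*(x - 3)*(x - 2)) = x^2 - 6*x + 8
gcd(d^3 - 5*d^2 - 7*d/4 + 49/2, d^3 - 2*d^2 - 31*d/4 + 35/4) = d - 7/2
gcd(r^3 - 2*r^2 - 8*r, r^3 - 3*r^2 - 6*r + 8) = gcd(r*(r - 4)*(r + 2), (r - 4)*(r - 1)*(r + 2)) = r^2 - 2*r - 8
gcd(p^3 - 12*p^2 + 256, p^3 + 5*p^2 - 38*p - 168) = p + 4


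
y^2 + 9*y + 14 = (y + 2)*(y + 7)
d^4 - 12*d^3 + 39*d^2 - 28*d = d*(d - 7)*(d - 4)*(d - 1)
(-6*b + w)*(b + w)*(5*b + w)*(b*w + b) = -30*b^4*w - 30*b^4 - 31*b^3*w^2 - 31*b^3*w + b*w^4 + b*w^3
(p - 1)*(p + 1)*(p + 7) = p^3 + 7*p^2 - p - 7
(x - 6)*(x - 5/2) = x^2 - 17*x/2 + 15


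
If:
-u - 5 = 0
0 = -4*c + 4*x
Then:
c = x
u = -5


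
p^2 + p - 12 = (p - 3)*(p + 4)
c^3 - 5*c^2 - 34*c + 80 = (c - 8)*(c - 2)*(c + 5)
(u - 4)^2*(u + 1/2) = u^3 - 15*u^2/2 + 12*u + 8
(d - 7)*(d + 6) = d^2 - d - 42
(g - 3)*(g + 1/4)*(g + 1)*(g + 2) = g^4 + g^3/4 - 7*g^2 - 31*g/4 - 3/2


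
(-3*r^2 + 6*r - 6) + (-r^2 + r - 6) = -4*r^2 + 7*r - 12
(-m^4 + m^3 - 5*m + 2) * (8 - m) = m^5 - 9*m^4 + 8*m^3 + 5*m^2 - 42*m + 16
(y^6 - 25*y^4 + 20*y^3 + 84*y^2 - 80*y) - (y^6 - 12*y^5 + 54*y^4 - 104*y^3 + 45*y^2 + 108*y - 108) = 12*y^5 - 79*y^4 + 124*y^3 + 39*y^2 - 188*y + 108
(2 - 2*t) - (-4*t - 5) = 2*t + 7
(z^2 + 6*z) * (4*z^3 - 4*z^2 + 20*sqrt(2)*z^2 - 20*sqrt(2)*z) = 4*z^5 + 20*z^4 + 20*sqrt(2)*z^4 - 24*z^3 + 100*sqrt(2)*z^3 - 120*sqrt(2)*z^2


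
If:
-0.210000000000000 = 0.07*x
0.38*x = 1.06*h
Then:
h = -1.08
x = -3.00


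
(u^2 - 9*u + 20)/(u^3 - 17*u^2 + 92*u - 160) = 1/(u - 8)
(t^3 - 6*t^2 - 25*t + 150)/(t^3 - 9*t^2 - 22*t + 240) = (t - 5)/(t - 8)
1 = 1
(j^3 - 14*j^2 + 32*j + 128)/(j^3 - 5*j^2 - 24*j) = (j^2 - 6*j - 16)/(j*(j + 3))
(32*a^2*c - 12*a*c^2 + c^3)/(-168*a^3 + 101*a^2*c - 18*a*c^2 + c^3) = c*(-4*a + c)/(21*a^2 - 10*a*c + c^2)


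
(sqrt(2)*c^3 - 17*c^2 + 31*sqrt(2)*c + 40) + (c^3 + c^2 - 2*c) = c^3 + sqrt(2)*c^3 - 16*c^2 - 2*c + 31*sqrt(2)*c + 40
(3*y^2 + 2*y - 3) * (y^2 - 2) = 3*y^4 + 2*y^3 - 9*y^2 - 4*y + 6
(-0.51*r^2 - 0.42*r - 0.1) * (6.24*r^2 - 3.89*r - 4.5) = -3.1824*r^4 - 0.6369*r^3 + 3.3048*r^2 + 2.279*r + 0.45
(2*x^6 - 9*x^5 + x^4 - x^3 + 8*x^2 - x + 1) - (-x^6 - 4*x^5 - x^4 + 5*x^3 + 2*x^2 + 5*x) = 3*x^6 - 5*x^5 + 2*x^4 - 6*x^3 + 6*x^2 - 6*x + 1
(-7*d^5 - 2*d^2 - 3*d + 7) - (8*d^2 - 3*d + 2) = -7*d^5 - 10*d^2 + 5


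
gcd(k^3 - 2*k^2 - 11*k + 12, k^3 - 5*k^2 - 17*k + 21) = k^2 + 2*k - 3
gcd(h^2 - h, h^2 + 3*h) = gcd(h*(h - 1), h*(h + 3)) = h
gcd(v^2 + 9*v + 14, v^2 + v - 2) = v + 2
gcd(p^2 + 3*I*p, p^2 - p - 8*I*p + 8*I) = 1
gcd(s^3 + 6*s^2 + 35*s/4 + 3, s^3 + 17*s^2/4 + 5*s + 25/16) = s + 1/2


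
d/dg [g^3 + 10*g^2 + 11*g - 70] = 3*g^2 + 20*g + 11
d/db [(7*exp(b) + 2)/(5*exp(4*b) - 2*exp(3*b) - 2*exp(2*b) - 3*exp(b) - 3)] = (-105*exp(4*b) - 12*exp(3*b) + 26*exp(2*b) + 8*exp(b) - 15)*exp(b)/(25*exp(8*b) - 20*exp(7*b) - 16*exp(6*b) - 22*exp(5*b) - 14*exp(4*b) + 24*exp(3*b) + 21*exp(2*b) + 18*exp(b) + 9)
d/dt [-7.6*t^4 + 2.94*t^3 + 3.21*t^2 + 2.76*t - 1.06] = -30.4*t^3 + 8.82*t^2 + 6.42*t + 2.76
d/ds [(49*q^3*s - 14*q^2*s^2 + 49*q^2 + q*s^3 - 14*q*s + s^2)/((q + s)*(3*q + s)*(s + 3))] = ((q + s)*(3*q + s)*(s + 3)*(49*q^3 - 28*q^2*s + 3*q*s^2 - 14*q + 2*s) + (q + s)*(3*q + s)*(-49*q^3*s + 14*q^2*s^2 - 49*q^2 - q*s^3 + 14*q*s - s^2) + (q + s)*(s + 3)*(-49*q^3*s + 14*q^2*s^2 - 49*q^2 - q*s^3 + 14*q*s - s^2) + (3*q + s)*(s + 3)*(-49*q^3*s + 14*q^2*s^2 - 49*q^2 - q*s^3 + 14*q*s - s^2))/((q + s)^2*(3*q + s)^2*(s + 3)^2)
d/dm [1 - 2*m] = -2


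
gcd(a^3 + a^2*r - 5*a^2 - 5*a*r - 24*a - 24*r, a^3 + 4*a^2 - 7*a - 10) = 1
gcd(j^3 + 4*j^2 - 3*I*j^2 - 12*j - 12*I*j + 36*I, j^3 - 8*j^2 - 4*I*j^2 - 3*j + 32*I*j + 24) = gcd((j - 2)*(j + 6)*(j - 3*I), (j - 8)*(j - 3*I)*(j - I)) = j - 3*I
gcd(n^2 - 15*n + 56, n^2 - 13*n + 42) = n - 7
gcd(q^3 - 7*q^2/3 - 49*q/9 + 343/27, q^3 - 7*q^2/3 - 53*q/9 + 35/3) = q + 7/3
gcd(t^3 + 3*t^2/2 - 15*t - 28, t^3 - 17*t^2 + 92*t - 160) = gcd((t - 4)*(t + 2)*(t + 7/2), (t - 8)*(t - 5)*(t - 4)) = t - 4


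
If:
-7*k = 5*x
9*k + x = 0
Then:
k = 0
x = 0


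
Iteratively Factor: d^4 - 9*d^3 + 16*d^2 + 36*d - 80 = (d - 4)*(d^3 - 5*d^2 - 4*d + 20) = (d - 5)*(d - 4)*(d^2 - 4) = (d - 5)*(d - 4)*(d + 2)*(d - 2)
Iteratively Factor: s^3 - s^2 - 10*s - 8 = (s - 4)*(s^2 + 3*s + 2) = (s - 4)*(s + 2)*(s + 1)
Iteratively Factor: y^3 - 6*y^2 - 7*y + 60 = (y + 3)*(y^2 - 9*y + 20) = (y - 4)*(y + 3)*(y - 5)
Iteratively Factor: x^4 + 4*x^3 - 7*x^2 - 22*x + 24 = (x - 1)*(x^3 + 5*x^2 - 2*x - 24) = (x - 1)*(x + 3)*(x^2 + 2*x - 8) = (x - 2)*(x - 1)*(x + 3)*(x + 4)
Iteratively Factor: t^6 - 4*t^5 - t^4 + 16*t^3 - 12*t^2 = (t)*(t^5 - 4*t^4 - t^3 + 16*t^2 - 12*t) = t*(t - 1)*(t^4 - 3*t^3 - 4*t^2 + 12*t) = t*(t - 1)*(t + 2)*(t^3 - 5*t^2 + 6*t) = t^2*(t - 1)*(t + 2)*(t^2 - 5*t + 6) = t^2*(t - 2)*(t - 1)*(t + 2)*(t - 3)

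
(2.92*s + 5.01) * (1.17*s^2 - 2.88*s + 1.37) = 3.4164*s^3 - 2.5479*s^2 - 10.4284*s + 6.8637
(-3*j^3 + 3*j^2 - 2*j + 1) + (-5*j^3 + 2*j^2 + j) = -8*j^3 + 5*j^2 - j + 1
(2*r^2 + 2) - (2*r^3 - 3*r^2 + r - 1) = -2*r^3 + 5*r^2 - r + 3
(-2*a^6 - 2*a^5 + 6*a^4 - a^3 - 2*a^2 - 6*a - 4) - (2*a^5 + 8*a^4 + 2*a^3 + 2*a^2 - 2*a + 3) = -2*a^6 - 4*a^5 - 2*a^4 - 3*a^3 - 4*a^2 - 4*a - 7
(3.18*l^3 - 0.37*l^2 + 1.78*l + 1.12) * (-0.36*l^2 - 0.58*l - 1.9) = -1.1448*l^5 - 1.7112*l^4 - 6.4682*l^3 - 0.7326*l^2 - 4.0316*l - 2.128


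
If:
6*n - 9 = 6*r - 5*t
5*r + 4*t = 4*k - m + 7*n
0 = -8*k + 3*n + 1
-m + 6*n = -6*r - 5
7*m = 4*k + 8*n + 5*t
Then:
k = 2315/17422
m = 6457/8711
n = 183/8711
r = -6366/8711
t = 7821/8711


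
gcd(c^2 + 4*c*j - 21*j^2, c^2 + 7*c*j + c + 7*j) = c + 7*j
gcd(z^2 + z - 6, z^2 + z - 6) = z^2 + z - 6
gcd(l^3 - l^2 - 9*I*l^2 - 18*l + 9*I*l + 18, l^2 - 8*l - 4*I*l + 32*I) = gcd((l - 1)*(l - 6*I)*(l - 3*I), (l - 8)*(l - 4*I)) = 1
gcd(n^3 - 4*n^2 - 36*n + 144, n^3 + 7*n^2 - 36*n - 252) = n^2 - 36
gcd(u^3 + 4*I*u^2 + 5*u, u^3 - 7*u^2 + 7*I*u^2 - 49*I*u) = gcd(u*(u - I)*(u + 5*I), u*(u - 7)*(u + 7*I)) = u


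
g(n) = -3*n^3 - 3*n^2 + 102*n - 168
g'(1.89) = 58.51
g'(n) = -9*n^2 - 6*n + 102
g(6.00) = -312.00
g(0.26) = -141.74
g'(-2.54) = 59.18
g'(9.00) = -681.00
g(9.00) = -1680.00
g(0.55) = -113.31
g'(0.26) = 99.83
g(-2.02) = -361.55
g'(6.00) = -258.00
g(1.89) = -6.19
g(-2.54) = -397.27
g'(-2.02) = 77.40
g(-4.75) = -398.67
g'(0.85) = 90.40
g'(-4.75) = -72.56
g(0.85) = -85.31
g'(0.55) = 95.98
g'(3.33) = -17.78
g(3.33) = 27.62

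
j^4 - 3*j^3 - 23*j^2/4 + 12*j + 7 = (j - 7/2)*(j - 2)*(j + 1/2)*(j + 2)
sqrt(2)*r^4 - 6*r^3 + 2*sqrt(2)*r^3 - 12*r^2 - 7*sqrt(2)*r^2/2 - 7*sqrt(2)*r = r*(r + 2)*(r - 7*sqrt(2)/2)*(sqrt(2)*r + 1)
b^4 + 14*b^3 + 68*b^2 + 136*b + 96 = (b + 2)^2*(b + 4)*(b + 6)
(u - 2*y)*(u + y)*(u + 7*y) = u^3 + 6*u^2*y - 9*u*y^2 - 14*y^3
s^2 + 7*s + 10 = (s + 2)*(s + 5)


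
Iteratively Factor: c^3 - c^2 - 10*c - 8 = (c + 1)*(c^2 - 2*c - 8) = (c + 1)*(c + 2)*(c - 4)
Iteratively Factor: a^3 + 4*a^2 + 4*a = (a + 2)*(a^2 + 2*a) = (a + 2)^2*(a)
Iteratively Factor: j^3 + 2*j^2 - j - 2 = (j + 2)*(j^2 - 1) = (j - 1)*(j + 2)*(j + 1)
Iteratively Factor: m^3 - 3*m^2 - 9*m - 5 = (m + 1)*(m^2 - 4*m - 5) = (m - 5)*(m + 1)*(m + 1)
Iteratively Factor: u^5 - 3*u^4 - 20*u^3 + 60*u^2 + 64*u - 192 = (u - 2)*(u^4 - u^3 - 22*u^2 + 16*u + 96) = (u - 2)*(u + 2)*(u^3 - 3*u^2 - 16*u + 48) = (u - 4)*(u - 2)*(u + 2)*(u^2 + u - 12) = (u - 4)*(u - 2)*(u + 2)*(u + 4)*(u - 3)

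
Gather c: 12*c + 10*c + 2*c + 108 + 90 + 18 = 24*c + 216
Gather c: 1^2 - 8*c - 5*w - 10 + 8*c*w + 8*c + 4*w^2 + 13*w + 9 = 8*c*w + 4*w^2 + 8*w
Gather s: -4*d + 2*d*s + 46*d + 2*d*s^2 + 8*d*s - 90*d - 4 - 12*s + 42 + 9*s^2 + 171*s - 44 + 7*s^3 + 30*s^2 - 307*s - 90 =-48*d + 7*s^3 + s^2*(2*d + 39) + s*(10*d - 148) - 96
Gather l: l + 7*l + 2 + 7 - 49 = 8*l - 40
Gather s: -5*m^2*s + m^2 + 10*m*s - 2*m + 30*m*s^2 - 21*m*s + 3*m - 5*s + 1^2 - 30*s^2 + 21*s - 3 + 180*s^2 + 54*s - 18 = m^2 + m + s^2*(30*m + 150) + s*(-5*m^2 - 11*m + 70) - 20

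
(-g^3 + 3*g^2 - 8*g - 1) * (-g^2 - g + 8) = g^5 - 2*g^4 - 3*g^3 + 33*g^2 - 63*g - 8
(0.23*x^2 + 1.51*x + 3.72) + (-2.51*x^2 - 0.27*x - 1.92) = -2.28*x^2 + 1.24*x + 1.8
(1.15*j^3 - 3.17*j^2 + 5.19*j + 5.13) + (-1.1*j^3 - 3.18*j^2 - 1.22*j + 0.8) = 0.0499999999999998*j^3 - 6.35*j^2 + 3.97*j + 5.93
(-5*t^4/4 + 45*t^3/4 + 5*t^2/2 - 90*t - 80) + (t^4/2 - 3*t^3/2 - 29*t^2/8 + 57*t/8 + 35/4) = -3*t^4/4 + 39*t^3/4 - 9*t^2/8 - 663*t/8 - 285/4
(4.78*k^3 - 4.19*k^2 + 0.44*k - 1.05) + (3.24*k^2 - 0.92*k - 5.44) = 4.78*k^3 - 0.95*k^2 - 0.48*k - 6.49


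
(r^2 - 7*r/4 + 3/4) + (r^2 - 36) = 2*r^2 - 7*r/4 - 141/4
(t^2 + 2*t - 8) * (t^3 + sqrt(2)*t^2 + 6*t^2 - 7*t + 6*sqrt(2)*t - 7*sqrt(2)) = t^5 + sqrt(2)*t^4 + 8*t^4 - 3*t^3 + 8*sqrt(2)*t^3 - 62*t^2 - 3*sqrt(2)*t^2 - 62*sqrt(2)*t + 56*t + 56*sqrt(2)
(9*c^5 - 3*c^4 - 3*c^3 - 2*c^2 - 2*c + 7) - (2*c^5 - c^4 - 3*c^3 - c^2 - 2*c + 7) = 7*c^5 - 2*c^4 - c^2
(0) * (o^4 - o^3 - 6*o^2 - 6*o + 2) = 0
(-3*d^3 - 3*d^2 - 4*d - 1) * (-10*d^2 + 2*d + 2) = 30*d^5 + 24*d^4 + 28*d^3 - 4*d^2 - 10*d - 2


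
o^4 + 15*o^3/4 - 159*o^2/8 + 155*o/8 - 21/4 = (o - 2)*(o - 3/4)*(o - 1/2)*(o + 7)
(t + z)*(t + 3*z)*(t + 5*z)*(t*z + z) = t^4*z + 9*t^3*z^2 + t^3*z + 23*t^2*z^3 + 9*t^2*z^2 + 15*t*z^4 + 23*t*z^3 + 15*z^4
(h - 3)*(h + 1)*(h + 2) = h^3 - 7*h - 6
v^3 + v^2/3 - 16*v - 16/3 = (v - 4)*(v + 1/3)*(v + 4)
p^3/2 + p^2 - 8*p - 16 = (p/2 + 1)*(p - 4)*(p + 4)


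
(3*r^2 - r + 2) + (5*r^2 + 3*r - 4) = 8*r^2 + 2*r - 2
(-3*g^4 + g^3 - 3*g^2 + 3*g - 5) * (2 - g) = 3*g^5 - 7*g^4 + 5*g^3 - 9*g^2 + 11*g - 10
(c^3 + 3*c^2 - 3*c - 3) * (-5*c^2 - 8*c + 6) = -5*c^5 - 23*c^4 - 3*c^3 + 57*c^2 + 6*c - 18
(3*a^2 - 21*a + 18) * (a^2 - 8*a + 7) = 3*a^4 - 45*a^3 + 207*a^2 - 291*a + 126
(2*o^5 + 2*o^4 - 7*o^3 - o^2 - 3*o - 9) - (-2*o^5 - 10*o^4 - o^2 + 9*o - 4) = 4*o^5 + 12*o^4 - 7*o^3 - 12*o - 5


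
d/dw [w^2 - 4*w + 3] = 2*w - 4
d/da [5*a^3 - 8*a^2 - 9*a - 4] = 15*a^2 - 16*a - 9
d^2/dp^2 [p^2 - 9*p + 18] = 2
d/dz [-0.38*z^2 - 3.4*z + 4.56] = -0.76*z - 3.4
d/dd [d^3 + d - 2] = 3*d^2 + 1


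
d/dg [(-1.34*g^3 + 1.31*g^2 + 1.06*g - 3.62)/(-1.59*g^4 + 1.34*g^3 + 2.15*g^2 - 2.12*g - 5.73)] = (-2.1306*g^6 + 4.1658*g^5 + 0.4198*g^4 - 20.1824*g^3 + 32.5308*g^2 + 0.553399999999996*g - 13.7482)/(2.5281*g^8 - 4.2612*g^7 - 5.0414*g^6 + 12.5036*g^5 + 17.1623*g^4 - 24.4724*g^3 - 20.1446*g^2 + 24.2952*g + 32.8329)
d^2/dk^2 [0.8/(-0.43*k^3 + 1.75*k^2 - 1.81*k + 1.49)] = ((2.064*k - 2.8)*(0.43*k^3 - 1.75*k^2 + 1.81*k - 1.49) - 0.8*(1.29*k^2 - 3.5*k + 1.81)*(2.58*k^2 - 7.0*k + 3.62))/(0.43*k^3 - 1.75*k^2 + 1.81*k - 1.49)^3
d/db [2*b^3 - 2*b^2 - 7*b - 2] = 6*b^2 - 4*b - 7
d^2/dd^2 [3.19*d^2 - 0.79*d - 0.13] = 6.38000000000000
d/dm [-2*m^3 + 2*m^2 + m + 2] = -6*m^2 + 4*m + 1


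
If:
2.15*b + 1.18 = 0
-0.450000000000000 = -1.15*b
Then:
No Solution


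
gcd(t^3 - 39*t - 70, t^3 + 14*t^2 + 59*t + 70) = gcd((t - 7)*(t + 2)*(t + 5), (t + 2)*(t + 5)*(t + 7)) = t^2 + 7*t + 10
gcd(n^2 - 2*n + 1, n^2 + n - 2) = n - 1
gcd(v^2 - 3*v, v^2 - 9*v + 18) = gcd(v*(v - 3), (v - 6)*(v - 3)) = v - 3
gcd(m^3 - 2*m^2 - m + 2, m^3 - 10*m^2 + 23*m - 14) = m^2 - 3*m + 2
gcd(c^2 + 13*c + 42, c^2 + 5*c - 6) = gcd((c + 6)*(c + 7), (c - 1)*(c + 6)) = c + 6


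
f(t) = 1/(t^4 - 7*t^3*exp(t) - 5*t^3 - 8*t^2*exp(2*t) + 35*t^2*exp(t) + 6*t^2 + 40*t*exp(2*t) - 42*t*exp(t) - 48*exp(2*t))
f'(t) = (7*t^3*exp(t) - 4*t^3 + 16*t^2*exp(2*t) - 14*t^2*exp(t) + 15*t^2 - 64*t*exp(2*t) - 28*t*exp(t) - 12*t + 56*exp(2*t) + 42*exp(t))/(t^4 - 7*t^3*exp(t) - 5*t^3 - 8*t^2*exp(2*t) + 35*t^2*exp(t) + 6*t^2 + 40*t*exp(2*t) - 42*t*exp(t) - 48*exp(2*t))^2 = (7*t^3*exp(t) - 4*t^3 + 16*t^2*exp(2*t) - 14*t^2*exp(t) + 15*t^2 - 64*t*exp(2*t) - 28*t*exp(t) - 12*t + 56*exp(2*t) + 42*exp(t))/(-t^4 + 7*t^3*exp(t) + 5*t^3 + 8*t^2*exp(2*t) - 35*t^2*exp(t) - 6*t^2 - 40*t*exp(2*t) + 42*t*exp(t) + 48*exp(2*t))^2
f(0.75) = -0.01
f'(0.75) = 0.01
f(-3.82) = 0.00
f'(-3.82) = 0.00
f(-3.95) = 0.00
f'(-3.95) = 0.00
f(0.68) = -0.01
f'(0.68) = 0.01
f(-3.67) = 0.00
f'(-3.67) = 0.00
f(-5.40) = 0.00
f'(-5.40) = 0.00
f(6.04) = -0.00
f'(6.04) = 0.00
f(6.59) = -0.00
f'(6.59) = 0.00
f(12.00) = 0.00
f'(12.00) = 0.00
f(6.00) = 0.00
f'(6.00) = 0.00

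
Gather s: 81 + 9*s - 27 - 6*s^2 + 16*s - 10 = -6*s^2 + 25*s + 44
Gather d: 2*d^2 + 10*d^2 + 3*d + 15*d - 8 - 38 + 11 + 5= 12*d^2 + 18*d - 30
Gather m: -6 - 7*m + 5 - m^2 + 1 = -m^2 - 7*m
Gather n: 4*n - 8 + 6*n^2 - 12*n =6*n^2 - 8*n - 8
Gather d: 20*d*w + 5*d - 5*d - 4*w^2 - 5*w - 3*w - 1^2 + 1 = 20*d*w - 4*w^2 - 8*w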